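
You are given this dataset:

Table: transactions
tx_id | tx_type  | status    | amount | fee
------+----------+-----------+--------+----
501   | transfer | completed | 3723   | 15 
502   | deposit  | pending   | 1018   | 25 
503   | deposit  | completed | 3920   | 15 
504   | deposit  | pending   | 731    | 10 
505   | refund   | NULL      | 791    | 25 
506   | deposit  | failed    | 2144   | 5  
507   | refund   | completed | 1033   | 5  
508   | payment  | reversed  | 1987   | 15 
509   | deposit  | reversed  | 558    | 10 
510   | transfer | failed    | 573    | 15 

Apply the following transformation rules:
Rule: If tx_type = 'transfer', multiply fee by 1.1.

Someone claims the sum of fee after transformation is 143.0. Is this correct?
Yes, the result is correct.

Step 1: Calculate the correct sum after transformation
Step 2: Apply multiplier 1.1 to records where tx_type = 'transfer'
Step 3: Correct result = 143.0
Step 4: Claimed result = 143.0
Step 5: 143.0 = 143.0 ✓
Conclusion: The claimed result is correct.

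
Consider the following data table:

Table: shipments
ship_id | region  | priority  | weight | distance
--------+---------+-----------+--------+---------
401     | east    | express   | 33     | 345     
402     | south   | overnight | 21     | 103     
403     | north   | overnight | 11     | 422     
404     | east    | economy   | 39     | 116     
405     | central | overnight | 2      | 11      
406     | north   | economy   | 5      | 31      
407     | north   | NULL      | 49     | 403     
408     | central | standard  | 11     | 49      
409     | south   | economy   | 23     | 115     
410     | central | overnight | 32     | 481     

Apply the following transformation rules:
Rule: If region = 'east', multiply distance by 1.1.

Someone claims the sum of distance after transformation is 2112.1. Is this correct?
No, the correct result is 2122.1.

Step 1: Calculate the correct sum after transformation
Step 2: Apply multiplier 1.1 to records where region = 'east'
Step 3: Correct result = 2122.1
Step 4: Claimed result = 2112.1
Step 5: 2122.1 ≠ 2112.1
Conclusion: The claimed result is incorrect. The correct answer is 2122.1.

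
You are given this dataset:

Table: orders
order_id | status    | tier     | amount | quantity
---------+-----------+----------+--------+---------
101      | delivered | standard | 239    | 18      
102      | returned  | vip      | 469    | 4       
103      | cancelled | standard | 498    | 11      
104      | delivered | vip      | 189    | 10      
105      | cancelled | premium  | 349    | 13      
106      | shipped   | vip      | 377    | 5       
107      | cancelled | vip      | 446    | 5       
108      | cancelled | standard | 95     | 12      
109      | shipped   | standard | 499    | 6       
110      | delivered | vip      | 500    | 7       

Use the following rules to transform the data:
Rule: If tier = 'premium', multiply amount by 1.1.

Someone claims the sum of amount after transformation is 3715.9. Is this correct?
No, the correct result is 3695.9.

Step 1: Calculate the correct sum after transformation
Step 2: Apply multiplier 1.1 to records where tier = 'premium'
Step 3: Correct result = 3695.9
Step 4: Claimed result = 3715.9
Step 5: 3695.9 ≠ 3715.9
Conclusion: The claimed result is incorrect. The correct answer is 3695.9.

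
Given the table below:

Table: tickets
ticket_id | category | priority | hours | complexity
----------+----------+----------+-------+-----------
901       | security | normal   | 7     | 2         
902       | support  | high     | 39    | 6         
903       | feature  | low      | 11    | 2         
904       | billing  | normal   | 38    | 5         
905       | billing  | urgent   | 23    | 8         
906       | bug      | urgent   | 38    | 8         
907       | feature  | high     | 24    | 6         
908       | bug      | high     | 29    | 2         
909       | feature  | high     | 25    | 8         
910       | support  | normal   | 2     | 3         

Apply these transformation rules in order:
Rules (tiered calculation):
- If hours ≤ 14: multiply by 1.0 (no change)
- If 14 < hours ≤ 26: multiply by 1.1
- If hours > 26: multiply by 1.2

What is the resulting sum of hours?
272.0

Step 1: Tier 1 (hours ≤ 14): 3 records, sum = 20 × 1.0 = 20.0
Step 2: Tier 2 (14 < hours ≤ 26): 3 records, sum = 72 × 1.1 = 79.2
Step 3: Tier 3 (hours > 26): 4 records, sum = 144 × 1.2 = 172.8
Step 4: Final sum = 20.0 + 79.2 + 172.8 = 272.0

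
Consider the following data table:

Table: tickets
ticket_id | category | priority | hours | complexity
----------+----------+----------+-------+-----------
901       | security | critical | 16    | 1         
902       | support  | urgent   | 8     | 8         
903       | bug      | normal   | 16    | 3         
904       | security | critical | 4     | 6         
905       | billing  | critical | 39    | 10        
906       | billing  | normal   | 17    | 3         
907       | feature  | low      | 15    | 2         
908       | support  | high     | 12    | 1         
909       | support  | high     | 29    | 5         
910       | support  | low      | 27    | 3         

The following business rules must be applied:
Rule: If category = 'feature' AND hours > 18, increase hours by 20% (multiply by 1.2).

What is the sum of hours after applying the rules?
183

Step 1: Find records where category = 'feature' AND hours > 18
Step 2: 0 records match, summing to 0
Step 3: After multiplier: 0 × 1.2 = 0.0
Step 4: Unaffected records sum: 183
Step 5: Final sum = 0.0 + 183 = 183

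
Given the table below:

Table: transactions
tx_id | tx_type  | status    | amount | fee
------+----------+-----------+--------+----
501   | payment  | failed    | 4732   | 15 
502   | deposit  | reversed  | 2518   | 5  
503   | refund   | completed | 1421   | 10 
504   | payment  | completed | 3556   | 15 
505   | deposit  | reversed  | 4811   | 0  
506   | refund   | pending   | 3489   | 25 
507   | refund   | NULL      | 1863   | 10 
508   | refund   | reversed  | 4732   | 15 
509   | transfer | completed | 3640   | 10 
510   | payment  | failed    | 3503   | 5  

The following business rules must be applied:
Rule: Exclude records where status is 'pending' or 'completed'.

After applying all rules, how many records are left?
6

Step 1: Count records to exclude
  - 1 (pending) + 3 (completed) = 4 records
Step 2: Total records: 10
Step 3: Remaining = 10 - 4 = 6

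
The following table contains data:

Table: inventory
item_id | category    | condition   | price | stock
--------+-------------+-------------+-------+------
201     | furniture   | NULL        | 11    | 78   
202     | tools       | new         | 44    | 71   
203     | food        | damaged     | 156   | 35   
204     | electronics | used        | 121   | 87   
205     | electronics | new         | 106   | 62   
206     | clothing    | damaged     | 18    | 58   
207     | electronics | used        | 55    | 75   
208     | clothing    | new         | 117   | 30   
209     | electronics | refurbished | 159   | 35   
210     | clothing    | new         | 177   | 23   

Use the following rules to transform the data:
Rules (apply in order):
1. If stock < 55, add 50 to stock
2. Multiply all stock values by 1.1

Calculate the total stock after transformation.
829.4

Step 1: Apply Rule 1 - Add 50 to records with stock < 55
  - 4 records affected: 123 + (4 × 50) = 323
  - Unaffected records: 431
  - Sum after Rule 1: 754
Step 2: Apply Rule 2 - Multiply all by 1.1
  - 754 × 1.1 = 829.4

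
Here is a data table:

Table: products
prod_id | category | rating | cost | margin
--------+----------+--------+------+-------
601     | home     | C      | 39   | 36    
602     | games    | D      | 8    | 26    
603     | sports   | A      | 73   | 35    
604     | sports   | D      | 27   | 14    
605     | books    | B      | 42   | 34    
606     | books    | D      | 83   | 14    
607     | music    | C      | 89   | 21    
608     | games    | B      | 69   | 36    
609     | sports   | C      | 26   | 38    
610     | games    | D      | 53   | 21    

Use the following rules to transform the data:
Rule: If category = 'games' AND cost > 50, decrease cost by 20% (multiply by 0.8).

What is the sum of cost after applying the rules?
484.6

Step 1: Find records where category = 'games' AND cost > 50
Step 2: 2 records match, summing to 122
Step 3: After multiplier: 122 × 0.8 = 97.6
Step 4: Unaffected records sum: 387
Step 5: Final sum = 97.6 + 387 = 484.6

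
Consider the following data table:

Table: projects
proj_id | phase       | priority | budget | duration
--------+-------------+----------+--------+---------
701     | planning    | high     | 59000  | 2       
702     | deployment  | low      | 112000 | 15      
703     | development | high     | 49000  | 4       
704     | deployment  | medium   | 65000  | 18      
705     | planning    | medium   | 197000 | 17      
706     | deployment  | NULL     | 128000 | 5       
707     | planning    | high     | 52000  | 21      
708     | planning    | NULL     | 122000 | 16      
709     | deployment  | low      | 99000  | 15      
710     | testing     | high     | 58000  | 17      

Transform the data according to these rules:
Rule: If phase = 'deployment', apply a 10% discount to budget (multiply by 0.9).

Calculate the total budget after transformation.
900600.0

Step 1: Records with phase = 'deployment' have total budget = 404000
Step 2: Apply multiplier: 404000 × 0.9 = 363600.0
Step 3: Other records total: 537000
Step 4: Final sum = 363600.0 + 537000 = 900600.0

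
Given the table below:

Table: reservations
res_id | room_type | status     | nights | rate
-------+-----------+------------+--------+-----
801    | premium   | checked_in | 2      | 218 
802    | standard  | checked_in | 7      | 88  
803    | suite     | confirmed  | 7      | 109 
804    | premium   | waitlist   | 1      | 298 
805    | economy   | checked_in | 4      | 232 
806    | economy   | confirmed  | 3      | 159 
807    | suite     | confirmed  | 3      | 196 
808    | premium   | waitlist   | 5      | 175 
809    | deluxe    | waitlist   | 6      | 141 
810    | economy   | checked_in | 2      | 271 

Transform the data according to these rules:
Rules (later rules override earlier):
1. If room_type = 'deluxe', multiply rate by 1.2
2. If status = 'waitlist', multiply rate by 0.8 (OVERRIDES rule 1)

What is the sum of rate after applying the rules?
1764.2

Step 1: Rule 2 takes priority for records with status = 'waitlist'
  - 3 records: 614 × 0.8 = 491.2
Step 2: Rule 1 applies to remaining records with room_type = 'deluxe'
  - 0 records: 0 × 1.2 = 0.0
Step 3: Other records unchanged: 1273
Step 4: Final sum = 491.2 + 0.0 + 1273 = 1764.2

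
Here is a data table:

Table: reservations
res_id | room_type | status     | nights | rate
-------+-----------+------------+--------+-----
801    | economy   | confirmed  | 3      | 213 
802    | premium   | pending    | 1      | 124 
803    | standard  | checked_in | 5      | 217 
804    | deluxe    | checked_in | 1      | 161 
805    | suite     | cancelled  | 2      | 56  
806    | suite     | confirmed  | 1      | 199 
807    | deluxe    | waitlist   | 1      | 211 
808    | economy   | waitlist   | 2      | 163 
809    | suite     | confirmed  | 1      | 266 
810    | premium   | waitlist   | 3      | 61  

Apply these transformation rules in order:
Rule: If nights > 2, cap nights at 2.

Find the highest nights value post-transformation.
2

Step 1: Original maximum nights = 5
Step 2: Apply cap at 2
Step 3: 3 records had nights > 2 and were capped
Step 4: Maximum after transformation = 2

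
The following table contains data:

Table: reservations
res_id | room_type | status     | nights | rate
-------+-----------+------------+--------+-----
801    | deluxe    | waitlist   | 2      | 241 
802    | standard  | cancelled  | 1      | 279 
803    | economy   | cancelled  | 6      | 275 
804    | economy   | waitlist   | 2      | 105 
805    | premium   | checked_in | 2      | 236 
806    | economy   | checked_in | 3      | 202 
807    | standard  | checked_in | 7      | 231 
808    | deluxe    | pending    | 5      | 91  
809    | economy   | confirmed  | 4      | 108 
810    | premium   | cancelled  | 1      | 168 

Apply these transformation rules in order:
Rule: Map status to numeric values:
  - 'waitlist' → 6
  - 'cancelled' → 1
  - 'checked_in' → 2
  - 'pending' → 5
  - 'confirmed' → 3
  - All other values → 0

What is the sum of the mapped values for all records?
29

Step 1: Apply mapping to each record
Step 2: Count by status:
  'waitlist': 2 records × 6 = 12
  'cancelled': 3 records × 1 = 3
  'checked_in': 3 records × 2 = 6
  'pending': 1 records × 5 = 5
  'confirmed': 1 records × 3 = 3
Step 3: Sum all mapped values = 29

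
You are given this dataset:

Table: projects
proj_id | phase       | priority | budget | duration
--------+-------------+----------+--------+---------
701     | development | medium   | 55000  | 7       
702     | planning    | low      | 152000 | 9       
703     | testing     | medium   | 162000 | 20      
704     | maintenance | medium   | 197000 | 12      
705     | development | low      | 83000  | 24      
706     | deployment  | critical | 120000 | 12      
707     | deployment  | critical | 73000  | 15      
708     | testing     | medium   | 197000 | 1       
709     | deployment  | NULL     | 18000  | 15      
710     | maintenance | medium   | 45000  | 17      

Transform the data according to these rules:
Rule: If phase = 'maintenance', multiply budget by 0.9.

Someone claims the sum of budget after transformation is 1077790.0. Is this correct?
No, the correct result is 1077800.0.

Step 1: Calculate the correct sum after transformation
Step 2: Apply multiplier 0.9 to records where phase = 'maintenance'
Step 3: Correct result = 1077800.0
Step 4: Claimed result = 1077790.0
Step 5: 1077800.0 ≠ 1077790.0
Conclusion: The claimed result is incorrect. The correct answer is 1077800.0.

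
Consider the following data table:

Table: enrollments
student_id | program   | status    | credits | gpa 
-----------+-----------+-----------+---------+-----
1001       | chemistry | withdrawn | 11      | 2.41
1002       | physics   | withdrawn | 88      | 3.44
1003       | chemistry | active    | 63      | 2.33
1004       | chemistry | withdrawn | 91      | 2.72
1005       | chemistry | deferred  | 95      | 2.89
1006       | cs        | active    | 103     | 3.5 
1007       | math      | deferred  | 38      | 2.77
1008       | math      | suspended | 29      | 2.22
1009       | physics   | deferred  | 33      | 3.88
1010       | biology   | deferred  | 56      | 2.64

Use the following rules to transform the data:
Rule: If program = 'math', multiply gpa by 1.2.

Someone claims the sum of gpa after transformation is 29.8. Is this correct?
Yes, the result is correct.

Step 1: Calculate the correct sum after transformation
Step 2: Apply multiplier 1.2 to records where program = 'math'
Step 3: Correct result = 29.8
Step 4: Claimed result = 29.8
Step 5: 29.8 = 29.8 ✓
Conclusion: The claimed result is correct.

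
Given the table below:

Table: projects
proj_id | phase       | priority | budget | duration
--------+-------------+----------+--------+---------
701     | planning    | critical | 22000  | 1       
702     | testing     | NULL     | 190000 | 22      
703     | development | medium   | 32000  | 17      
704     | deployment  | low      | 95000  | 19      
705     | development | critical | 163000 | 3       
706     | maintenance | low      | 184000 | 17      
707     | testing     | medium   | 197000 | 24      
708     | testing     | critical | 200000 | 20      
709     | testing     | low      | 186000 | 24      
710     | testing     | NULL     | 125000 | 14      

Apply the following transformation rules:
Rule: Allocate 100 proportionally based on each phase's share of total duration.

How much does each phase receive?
deployment: 11.8, development: 12.42, maintenance: 10.56, planning: 0.62, testing: 64.6

Step 1: Calculate total duration = 161
Step 2: Calculate each phase's proportion:
  deployment: 19/161 = 11.80% → 11.8
  development: 20/161 = 12.42% → 12.42
  maintenance: 17/161 = 10.56% → 10.56
  planning: 1/161 = 0.62% → 0.62
  testing: 104/161 = 64.60% → 64.6
Step 3: Verify: sum of allocations ≈ 100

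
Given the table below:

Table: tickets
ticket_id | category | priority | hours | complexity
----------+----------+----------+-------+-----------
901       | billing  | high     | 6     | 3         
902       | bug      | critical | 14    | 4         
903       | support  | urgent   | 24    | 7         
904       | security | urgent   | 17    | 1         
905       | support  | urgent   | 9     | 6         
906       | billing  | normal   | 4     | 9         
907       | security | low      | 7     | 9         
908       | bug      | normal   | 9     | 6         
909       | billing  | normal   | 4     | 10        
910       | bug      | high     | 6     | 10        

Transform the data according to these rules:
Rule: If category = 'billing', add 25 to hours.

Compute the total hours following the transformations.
175

Step 1: Count records where category = 'billing': 3
Step 2: Total bonus added: 3 × 25 = 75
Step 3: Original sum of hours: 100
Step 4: Final sum = 100 + 75 = 175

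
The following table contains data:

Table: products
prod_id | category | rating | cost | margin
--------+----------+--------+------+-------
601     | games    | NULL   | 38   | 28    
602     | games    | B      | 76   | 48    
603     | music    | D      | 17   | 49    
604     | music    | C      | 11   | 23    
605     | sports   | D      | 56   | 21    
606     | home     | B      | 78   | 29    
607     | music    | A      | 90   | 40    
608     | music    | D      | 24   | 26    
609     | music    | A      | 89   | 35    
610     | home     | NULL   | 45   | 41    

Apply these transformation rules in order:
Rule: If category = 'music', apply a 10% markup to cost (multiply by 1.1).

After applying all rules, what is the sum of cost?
547.1

Step 1: Records with category = 'music' have total cost = 231
Step 2: Apply multiplier: 231 × 1.1 = 254.1
Step 3: Other records total: 293
Step 4: Final sum = 254.1 + 293 = 547.1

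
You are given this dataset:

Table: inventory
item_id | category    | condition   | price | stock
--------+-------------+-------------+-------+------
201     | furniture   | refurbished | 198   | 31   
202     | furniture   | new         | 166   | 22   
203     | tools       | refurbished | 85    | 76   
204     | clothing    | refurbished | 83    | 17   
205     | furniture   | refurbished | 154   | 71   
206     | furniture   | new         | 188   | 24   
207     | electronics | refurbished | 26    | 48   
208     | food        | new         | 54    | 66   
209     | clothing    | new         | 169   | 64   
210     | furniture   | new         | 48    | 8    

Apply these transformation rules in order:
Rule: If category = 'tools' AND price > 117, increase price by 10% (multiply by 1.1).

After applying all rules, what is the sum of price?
1171

Step 1: Find records where category = 'tools' AND price > 117
Step 2: 0 records match, summing to 0
Step 3: After multiplier: 0 × 1.1 = 0.0
Step 4: Unaffected records sum: 1171
Step 5: Final sum = 0.0 + 1171 = 1171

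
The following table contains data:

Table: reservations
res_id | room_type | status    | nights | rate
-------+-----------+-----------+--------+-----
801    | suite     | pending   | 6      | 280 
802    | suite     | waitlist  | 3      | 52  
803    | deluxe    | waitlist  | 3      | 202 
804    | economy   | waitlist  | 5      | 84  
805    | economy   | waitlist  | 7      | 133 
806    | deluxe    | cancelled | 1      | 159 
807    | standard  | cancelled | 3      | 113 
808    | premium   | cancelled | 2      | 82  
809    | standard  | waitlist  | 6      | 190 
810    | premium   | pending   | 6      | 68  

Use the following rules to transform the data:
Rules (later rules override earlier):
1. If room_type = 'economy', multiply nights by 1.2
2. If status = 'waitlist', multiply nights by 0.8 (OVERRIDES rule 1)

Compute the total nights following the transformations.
37.2

Step 1: Rule 2 takes priority for records with status = 'waitlist'
  - 5 records: 24 × 0.8 = 19.2
Step 2: Rule 1 applies to remaining records with room_type = 'economy'
  - 0 records: 0 × 1.2 = 0.0
Step 3: Other records unchanged: 18
Step 4: Final sum = 19.2 + 0.0 + 18 = 37.2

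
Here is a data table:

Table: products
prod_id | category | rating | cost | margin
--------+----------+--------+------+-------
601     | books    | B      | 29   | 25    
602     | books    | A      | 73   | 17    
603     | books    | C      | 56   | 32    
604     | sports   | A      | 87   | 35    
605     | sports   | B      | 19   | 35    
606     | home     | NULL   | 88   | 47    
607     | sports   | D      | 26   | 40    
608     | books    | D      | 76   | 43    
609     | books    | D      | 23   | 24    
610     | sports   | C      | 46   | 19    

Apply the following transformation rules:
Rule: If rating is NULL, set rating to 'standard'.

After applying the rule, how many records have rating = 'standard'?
1

Step 1: Count records where rating IS NULL
Step 2: Found 1 records with NULL rating
Step 3: These records will have rating set to 'standard'
Step 4: Records already having rating = 'standard': 0
Step 5: Answer: 1 + 0 = 1 records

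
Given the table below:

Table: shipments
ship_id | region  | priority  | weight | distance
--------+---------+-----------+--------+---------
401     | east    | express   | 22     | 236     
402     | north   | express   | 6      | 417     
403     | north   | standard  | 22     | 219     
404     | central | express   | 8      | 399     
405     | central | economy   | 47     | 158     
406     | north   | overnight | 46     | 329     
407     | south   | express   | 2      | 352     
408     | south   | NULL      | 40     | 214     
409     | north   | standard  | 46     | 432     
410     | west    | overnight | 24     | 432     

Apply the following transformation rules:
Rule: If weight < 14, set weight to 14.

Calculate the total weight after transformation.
289

Step 1: 3 records have weight < 14
Step 2: These records originally summed to 16
Step 3: After setting to minimum: 3 × 14 = 42
Step 4: Unaffected records sum: 247
Step 5: Final sum = 42 + 247 = 289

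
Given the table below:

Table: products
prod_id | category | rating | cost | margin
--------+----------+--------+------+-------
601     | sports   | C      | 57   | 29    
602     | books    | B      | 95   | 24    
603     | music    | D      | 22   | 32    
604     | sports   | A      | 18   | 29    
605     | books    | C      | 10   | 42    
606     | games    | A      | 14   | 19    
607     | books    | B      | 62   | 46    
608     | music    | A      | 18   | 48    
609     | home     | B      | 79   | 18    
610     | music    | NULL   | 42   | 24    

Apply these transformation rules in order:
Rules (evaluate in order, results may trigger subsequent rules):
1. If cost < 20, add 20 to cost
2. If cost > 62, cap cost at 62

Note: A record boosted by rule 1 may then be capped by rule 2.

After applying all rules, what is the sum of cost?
447

Step 1: Apply rule 1 to records with cost < 20
  - 4 records get bonus of 20
  - Of these, 0 records then exceed 62 and get capped
Step 2: Apply rule 2 to records with cost > 62
  - 2 records (original) are capped
Step 3: Calculate final sum = 447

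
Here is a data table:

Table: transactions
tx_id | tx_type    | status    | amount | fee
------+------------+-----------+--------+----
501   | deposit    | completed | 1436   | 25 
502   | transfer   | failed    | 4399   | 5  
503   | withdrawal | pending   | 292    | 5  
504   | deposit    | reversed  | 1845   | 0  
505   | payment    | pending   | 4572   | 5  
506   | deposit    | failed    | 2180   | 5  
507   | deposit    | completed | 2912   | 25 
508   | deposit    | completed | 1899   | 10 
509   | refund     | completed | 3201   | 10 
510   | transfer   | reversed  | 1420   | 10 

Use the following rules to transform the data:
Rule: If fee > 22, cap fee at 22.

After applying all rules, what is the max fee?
22

Step 1: Original maximum fee = 25
Step 2: Apply cap at 22
Step 3: 2 records had fee > 22 and were capped
Step 4: Maximum after transformation = 22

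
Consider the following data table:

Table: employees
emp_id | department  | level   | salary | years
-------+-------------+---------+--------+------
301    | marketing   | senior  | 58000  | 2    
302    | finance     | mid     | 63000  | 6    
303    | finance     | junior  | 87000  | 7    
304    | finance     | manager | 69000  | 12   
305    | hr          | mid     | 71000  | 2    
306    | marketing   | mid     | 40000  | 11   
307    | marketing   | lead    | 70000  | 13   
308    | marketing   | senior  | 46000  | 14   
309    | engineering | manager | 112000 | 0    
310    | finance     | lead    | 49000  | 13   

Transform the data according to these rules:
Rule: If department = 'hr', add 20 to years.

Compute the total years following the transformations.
100

Step 1: Count records where department = 'hr': 1
Step 2: Total bonus added: 1 × 20 = 20
Step 3: Original sum of years: 80
Step 4: Final sum = 80 + 20 = 100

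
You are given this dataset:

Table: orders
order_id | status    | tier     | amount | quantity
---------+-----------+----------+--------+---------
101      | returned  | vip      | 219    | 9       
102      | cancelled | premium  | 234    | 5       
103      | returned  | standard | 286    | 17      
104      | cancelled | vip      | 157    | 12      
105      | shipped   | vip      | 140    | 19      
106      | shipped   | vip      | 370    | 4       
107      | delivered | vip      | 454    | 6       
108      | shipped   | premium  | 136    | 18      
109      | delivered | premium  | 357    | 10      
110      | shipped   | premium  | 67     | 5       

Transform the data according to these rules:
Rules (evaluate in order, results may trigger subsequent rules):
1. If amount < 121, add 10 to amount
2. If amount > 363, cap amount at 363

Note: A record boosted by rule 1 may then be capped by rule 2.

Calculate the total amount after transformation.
2332

Step 1: Apply rule 1 to records with amount < 121
  - 1 records get bonus of 10
  - Of these, 0 records then exceed 363 and get capped
Step 2: Apply rule 2 to records with amount > 363
  - 2 records (original) are capped
Step 3: Calculate final sum = 2332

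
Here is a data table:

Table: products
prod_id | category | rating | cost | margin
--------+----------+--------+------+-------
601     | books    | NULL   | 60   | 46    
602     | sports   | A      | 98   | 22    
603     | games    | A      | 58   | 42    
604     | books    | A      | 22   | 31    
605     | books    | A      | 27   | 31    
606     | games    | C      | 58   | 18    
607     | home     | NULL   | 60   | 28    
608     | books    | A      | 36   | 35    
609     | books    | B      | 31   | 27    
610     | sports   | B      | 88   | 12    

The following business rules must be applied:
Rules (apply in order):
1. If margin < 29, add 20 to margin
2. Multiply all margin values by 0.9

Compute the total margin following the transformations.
352.8

Step 1: Apply Rule 1 - Add 20 to records with margin < 29
  - 5 records affected: 107 + (5 × 20) = 207
  - Unaffected records: 185
  - Sum after Rule 1: 392
Step 2: Apply Rule 2 - Multiply all by 0.9
  - 392 × 0.9 = 352.8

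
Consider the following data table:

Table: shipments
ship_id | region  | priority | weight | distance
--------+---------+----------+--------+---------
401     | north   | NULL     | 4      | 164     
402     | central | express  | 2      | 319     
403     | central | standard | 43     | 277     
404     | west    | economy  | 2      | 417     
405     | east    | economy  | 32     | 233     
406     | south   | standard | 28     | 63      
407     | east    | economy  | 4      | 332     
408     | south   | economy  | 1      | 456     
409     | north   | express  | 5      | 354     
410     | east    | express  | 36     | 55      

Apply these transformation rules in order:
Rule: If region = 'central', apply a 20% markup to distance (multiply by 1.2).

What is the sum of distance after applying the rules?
2789.2

Step 1: Records with region = 'central' have total distance = 596
Step 2: Apply multiplier: 596 × 1.2 = 715.2
Step 3: Other records total: 2074
Step 4: Final sum = 715.2 + 2074 = 2789.2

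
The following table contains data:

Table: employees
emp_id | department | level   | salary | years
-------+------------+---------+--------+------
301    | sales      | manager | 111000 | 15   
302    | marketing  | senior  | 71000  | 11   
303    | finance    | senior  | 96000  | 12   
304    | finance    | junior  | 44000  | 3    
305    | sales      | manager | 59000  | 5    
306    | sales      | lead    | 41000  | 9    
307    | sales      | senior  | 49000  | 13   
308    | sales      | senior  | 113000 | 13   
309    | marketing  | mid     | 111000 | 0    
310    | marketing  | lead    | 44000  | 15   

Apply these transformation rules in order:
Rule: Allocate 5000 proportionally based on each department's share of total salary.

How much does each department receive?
finance: 947.23, marketing: 1529.09, sales: 2523.68

Step 1: Calculate total salary = 739000
Step 2: Calculate each department's proportion:
  finance: 140000/739000 = 18.94% → 947.23
  marketing: 226000/739000 = 30.58% → 1529.09
  sales: 373000/739000 = 50.47% → 2523.68
Step 3: Verify: sum of allocations ≈ 5000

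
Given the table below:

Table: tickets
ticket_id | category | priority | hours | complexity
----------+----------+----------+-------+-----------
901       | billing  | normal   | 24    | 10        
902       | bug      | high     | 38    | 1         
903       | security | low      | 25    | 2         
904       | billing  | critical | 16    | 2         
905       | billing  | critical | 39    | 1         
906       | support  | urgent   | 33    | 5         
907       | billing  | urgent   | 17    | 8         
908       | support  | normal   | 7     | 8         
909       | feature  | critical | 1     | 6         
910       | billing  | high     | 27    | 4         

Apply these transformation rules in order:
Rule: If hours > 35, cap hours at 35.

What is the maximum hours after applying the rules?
35

Step 1: Original maximum hours = 39
Step 2: Apply cap at 35
Step 3: 2 records had hours > 35 and were capped
Step 4: Maximum after transformation = 35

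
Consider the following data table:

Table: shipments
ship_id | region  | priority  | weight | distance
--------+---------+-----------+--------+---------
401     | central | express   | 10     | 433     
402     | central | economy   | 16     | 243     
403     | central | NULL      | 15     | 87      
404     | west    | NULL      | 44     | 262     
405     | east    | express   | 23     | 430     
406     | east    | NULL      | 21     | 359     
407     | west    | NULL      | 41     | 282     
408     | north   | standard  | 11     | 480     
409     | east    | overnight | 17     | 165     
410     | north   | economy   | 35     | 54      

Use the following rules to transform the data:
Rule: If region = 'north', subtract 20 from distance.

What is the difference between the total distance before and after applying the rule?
40

Step 1: Original sum of distance = 2795
Step 2: 2 records have region = 'north'
Step 3: Each affected record changes by -20
Step 4: Total change = 2 × -20 = -40
Step 5: New sum = 2795 + -40 = 2755
Step 6: Difference = |2755 - 2795| = 40
        (Sum decreased by 40)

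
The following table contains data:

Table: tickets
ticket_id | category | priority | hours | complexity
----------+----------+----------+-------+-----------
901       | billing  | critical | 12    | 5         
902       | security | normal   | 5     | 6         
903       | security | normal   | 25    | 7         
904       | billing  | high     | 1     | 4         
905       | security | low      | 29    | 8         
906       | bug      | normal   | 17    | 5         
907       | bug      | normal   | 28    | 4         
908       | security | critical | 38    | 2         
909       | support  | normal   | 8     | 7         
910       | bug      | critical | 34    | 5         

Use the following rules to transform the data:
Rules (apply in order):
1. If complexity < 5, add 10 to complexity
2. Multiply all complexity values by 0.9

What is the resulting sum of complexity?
74.7

Step 1: Apply Rule 1 - Add 10 to records with complexity < 5
  - 3 records affected: 10 + (3 × 10) = 40
  - Unaffected records: 43
  - Sum after Rule 1: 83
Step 2: Apply Rule 2 - Multiply all by 0.9
  - 83 × 0.9 = 74.7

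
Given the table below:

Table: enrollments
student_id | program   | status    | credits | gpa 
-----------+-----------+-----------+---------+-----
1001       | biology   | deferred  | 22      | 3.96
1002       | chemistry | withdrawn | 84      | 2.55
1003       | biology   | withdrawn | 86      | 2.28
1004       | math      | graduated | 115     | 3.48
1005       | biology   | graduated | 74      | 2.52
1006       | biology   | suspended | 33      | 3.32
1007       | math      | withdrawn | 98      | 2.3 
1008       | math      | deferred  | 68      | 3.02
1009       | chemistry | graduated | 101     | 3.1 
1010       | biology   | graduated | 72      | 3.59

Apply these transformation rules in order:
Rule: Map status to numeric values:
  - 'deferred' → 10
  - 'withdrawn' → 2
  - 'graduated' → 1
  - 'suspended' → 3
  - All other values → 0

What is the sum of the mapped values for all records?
33

Step 1: Apply mapping to each record
Step 2: Count by status:
  'deferred': 2 records × 10 = 20
  'withdrawn': 3 records × 2 = 6
  'graduated': 4 records × 1 = 4
  'suspended': 1 records × 3 = 3
Step 3: Sum all mapped values = 33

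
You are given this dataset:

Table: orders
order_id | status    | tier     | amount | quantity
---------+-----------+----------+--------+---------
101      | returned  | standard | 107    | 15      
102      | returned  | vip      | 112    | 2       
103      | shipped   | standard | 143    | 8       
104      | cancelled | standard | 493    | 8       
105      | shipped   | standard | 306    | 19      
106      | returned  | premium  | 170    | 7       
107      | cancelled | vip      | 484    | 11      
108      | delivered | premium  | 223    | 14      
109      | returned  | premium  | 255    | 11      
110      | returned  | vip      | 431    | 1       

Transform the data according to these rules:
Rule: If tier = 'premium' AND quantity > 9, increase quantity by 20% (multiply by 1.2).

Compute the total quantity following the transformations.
101.0

Step 1: Find records where tier = 'premium' AND quantity > 9
Step 2: 2 records match, summing to 25
Step 3: After multiplier: 25 × 1.2 = 30.0
Step 4: Unaffected records sum: 71
Step 5: Final sum = 30.0 + 71 = 101.0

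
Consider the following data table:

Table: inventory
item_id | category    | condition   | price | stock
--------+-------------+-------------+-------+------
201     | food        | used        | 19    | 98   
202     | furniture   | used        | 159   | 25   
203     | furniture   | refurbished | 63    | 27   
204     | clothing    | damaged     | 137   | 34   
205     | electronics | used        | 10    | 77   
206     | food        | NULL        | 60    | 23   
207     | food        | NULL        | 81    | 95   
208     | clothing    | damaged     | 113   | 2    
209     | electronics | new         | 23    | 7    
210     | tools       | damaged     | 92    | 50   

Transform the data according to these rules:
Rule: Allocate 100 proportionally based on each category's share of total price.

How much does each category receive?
clothing: 33.03, electronics: 4.36, food: 21.14, furniture: 29.33, tools: 12.15

Step 1: Calculate total price = 757
Step 2: Calculate each category's proportion:
  clothing: 250/757 = 33.03% → 33.03
  electronics: 33/757 = 4.36% → 4.36
  food: 160/757 = 21.14% → 21.14
  furniture: 222/757 = 29.33% → 29.33
  tools: 92/757 = 12.15% → 12.15
Step 3: Verify: sum of allocations ≈ 100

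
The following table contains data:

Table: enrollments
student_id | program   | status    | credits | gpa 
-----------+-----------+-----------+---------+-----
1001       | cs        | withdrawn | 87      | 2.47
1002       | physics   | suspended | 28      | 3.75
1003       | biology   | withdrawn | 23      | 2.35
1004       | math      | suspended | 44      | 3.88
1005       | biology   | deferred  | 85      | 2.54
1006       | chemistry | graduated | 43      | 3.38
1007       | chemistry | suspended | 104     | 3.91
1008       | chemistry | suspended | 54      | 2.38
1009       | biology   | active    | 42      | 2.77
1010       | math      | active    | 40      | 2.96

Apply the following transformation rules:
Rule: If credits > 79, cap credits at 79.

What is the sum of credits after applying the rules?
511

Step 1: 3 records have credits > 79
Step 2: These records originally summed to 276
Step 3: After capping: 3 × 79 = 237
Step 4: Unaffected records sum: 274
Step 5: Final sum = 237 + 274 = 511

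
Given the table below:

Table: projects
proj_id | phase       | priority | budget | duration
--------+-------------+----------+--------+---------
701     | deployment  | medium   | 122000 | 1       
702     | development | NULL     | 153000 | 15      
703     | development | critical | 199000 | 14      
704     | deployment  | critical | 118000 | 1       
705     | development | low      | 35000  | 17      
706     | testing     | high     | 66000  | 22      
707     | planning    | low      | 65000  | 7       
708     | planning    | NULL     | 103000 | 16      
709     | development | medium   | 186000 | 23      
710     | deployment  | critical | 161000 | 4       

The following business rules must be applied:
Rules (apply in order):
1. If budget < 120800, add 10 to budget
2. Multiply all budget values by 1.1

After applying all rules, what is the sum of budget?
1328855.0

Step 1: Apply Rule 1 - Add 10 to records with budget < 120800
  - 5 records affected: 387000 + (5 × 10) = 387050
  - Unaffected records: 821000
  - Sum after Rule 1: 1208050
Step 2: Apply Rule 2 - Multiply all by 1.1
  - 1208050 × 1.1 = 1328855.0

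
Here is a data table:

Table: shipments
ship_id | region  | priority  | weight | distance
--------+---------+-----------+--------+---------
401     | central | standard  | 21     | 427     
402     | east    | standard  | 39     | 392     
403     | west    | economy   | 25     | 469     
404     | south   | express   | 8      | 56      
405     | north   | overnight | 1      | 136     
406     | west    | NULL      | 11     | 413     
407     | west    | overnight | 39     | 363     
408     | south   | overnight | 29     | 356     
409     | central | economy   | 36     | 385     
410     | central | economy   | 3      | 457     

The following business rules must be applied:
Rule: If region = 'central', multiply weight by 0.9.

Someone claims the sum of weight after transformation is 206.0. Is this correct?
Yes, the result is correct.

Step 1: Calculate the correct sum after transformation
Step 2: Apply multiplier 0.9 to records where region = 'central'
Step 3: Correct result = 206.0
Step 4: Claimed result = 206.0
Step 5: 206.0 = 206.0 ✓
Conclusion: The claimed result is correct.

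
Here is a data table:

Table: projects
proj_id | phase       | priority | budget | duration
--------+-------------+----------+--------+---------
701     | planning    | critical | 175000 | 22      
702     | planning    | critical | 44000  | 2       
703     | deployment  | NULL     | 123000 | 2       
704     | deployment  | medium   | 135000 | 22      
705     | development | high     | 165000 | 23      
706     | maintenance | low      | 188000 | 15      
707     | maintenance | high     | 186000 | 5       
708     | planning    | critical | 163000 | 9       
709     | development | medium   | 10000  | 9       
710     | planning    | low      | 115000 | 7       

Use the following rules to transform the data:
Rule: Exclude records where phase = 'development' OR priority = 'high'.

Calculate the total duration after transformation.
79

Step 1: Find records where phase = 'development' OR priority = 'high'
Step 2: 3 records match, summing to 37
Step 3: Original sum: 116
Step 4: Remaining sum = 116 - 37 = 79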